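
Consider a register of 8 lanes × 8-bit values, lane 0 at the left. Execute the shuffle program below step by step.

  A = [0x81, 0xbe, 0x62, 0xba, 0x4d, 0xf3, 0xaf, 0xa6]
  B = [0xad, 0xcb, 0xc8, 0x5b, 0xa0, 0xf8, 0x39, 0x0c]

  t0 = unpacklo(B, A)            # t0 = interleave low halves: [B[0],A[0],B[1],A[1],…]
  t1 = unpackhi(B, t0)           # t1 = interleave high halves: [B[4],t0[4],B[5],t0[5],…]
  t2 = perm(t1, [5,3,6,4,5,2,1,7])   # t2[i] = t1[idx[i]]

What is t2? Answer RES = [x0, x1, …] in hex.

→ t0 |ad|81|cb|be|c8|62|5b|ba|
→ t1 |a0|c8|f8|62|39|5b|0c|ba|
→ t2 |5b|62|0c|39|5b|f8|c8|ba|

RES = [ 0x5b  0x62  0x0c  0x39  0x5b  0xf8  0xc8  0xba ]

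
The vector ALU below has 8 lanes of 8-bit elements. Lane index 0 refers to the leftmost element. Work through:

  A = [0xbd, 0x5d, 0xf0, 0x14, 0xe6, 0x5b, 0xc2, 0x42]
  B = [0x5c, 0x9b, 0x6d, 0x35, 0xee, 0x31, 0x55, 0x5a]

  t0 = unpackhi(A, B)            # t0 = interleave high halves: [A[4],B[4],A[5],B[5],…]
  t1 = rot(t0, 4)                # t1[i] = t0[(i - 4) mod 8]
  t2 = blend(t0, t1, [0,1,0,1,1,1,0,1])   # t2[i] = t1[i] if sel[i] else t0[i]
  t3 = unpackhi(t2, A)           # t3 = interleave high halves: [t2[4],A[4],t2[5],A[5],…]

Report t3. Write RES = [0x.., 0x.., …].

  t0: e6 ee 5b 31 c2 55 42 5a
  t1: c2 55 42 5a e6 ee 5b 31
  t2: e6 55 5b 5a e6 ee 42 31
  t3: e6 e6 ee 5b 42 c2 31 42

RES = [0xe6, 0xe6, 0xee, 0x5b, 0x42, 0xc2, 0x31, 0x42]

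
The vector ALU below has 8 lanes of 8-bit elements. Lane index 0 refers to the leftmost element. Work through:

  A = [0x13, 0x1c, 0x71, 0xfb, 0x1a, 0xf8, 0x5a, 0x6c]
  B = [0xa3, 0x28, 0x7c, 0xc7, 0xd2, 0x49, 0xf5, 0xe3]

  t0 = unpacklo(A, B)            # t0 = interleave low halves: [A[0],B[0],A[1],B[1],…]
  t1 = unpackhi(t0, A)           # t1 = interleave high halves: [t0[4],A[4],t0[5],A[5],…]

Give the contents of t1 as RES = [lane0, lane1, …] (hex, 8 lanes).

  t0: 13 a3 1c 28 71 7c fb c7
  t1: 71 1a 7c f8 fb 5a c7 6c

RES = [ 0x71  0x1a  0x7c  0xf8  0xfb  0x5a  0xc7  0x6c ]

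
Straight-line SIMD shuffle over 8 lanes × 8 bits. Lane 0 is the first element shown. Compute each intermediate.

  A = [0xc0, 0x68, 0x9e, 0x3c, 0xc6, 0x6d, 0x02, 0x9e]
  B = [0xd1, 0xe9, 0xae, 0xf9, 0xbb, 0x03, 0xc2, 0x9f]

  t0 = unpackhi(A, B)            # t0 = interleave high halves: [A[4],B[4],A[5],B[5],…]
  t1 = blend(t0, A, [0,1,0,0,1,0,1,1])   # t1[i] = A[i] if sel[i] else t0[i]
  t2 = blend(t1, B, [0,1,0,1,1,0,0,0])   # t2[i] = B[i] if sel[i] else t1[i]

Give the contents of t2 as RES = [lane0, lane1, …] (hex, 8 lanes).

→ t0 |c6|bb|6d|03|02|c2|9e|9f|
→ t1 |c6|68|6d|03|c6|c2|02|9e|
→ t2 |c6|e9|6d|f9|bb|c2|02|9e|

RES = [0xc6, 0xe9, 0x6d, 0xf9, 0xbb, 0xc2, 0x02, 0x9e]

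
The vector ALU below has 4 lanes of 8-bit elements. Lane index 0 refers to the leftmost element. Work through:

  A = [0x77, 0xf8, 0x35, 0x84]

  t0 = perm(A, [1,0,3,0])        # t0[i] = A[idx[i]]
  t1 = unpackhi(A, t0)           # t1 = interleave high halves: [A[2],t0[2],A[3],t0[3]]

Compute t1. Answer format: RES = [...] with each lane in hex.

RES = [ 0x35  0x84  0x84  0x77 ]

t0 = [0xf8, 0x77, 0x84, 0x77]
t1 = [0x35, 0x84, 0x84, 0x77]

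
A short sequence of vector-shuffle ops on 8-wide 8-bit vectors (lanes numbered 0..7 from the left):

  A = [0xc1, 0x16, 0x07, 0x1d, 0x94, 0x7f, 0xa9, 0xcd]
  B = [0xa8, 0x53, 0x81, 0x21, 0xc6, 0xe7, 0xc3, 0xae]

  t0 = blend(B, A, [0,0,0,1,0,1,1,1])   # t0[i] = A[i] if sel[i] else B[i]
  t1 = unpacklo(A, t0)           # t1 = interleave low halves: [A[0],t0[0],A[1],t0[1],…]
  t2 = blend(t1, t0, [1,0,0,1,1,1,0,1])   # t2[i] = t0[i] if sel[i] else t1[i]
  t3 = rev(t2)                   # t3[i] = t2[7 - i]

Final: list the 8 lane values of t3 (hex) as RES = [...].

RES = [ 0xcd  0x1d  0x7f  0xc6  0x1d  0x16  0xa8  0xa8 ]

t0 = [0xa8, 0x53, 0x81, 0x1d, 0xc6, 0x7f, 0xa9, 0xcd]
t1 = [0xc1, 0xa8, 0x16, 0x53, 0x07, 0x81, 0x1d, 0x1d]
t2 = [0xa8, 0xa8, 0x16, 0x1d, 0xc6, 0x7f, 0x1d, 0xcd]
t3 = [0xcd, 0x1d, 0x7f, 0xc6, 0x1d, 0x16, 0xa8, 0xa8]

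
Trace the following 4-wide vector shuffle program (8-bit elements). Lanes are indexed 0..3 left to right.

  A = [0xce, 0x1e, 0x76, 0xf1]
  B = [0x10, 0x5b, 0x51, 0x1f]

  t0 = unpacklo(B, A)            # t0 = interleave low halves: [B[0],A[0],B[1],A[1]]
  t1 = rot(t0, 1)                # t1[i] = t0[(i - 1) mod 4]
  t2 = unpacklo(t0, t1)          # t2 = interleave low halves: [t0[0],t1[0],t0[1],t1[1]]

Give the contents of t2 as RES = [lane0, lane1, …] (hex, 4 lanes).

→ t0 |10|ce|5b|1e|
→ t1 |1e|10|ce|5b|
→ t2 |10|1e|ce|10|

RES = [0x10, 0x1e, 0xce, 0x10]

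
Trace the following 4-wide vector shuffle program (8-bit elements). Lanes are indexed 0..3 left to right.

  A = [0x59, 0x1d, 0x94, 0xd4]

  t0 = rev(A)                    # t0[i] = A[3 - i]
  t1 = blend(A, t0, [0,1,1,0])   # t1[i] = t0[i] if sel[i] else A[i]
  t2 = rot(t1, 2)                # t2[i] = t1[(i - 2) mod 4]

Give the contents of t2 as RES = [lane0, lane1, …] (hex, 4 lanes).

  t0: d4 94 1d 59
  t1: 59 94 1d d4
  t2: 1d d4 59 94

RES = [ 0x1d  0xd4  0x59  0x94 ]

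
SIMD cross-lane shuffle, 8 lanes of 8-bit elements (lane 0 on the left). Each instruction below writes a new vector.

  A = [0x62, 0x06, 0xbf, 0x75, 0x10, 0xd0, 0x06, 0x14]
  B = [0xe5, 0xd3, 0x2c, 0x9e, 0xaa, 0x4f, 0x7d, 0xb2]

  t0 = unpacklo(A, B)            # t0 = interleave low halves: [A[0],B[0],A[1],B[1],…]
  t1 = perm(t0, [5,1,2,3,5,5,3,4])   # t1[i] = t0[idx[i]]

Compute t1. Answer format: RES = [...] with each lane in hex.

RES = [0x2c, 0xe5, 0x06, 0xd3, 0x2c, 0x2c, 0xd3, 0xbf]

t0 = [0x62, 0xe5, 0x06, 0xd3, 0xbf, 0x2c, 0x75, 0x9e]
t1 = [0x2c, 0xe5, 0x06, 0xd3, 0x2c, 0x2c, 0xd3, 0xbf]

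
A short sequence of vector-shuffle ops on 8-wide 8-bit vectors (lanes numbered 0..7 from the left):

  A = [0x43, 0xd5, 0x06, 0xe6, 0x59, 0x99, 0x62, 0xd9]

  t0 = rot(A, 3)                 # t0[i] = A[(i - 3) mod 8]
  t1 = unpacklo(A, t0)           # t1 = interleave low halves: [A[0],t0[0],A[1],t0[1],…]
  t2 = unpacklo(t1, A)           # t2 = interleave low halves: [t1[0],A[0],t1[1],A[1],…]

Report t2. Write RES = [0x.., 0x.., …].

RES = [ 0x43  0x43  0x99  0xd5  0xd5  0x06  0x62  0xe6 ]

t0 = [0x99, 0x62, 0xd9, 0x43, 0xd5, 0x06, 0xe6, 0x59]
t1 = [0x43, 0x99, 0xd5, 0x62, 0x06, 0xd9, 0xe6, 0x43]
t2 = [0x43, 0x43, 0x99, 0xd5, 0xd5, 0x06, 0x62, 0xe6]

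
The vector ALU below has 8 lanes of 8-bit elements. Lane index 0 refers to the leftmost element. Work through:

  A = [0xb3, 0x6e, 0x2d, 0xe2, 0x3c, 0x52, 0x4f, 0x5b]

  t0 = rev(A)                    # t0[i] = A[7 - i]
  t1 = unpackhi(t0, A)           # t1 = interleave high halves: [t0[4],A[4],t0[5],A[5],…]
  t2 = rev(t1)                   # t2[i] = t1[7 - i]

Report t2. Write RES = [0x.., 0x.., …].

t0 = [0x5b, 0x4f, 0x52, 0x3c, 0xe2, 0x2d, 0x6e, 0xb3]
t1 = [0xe2, 0x3c, 0x2d, 0x52, 0x6e, 0x4f, 0xb3, 0x5b]
t2 = [0x5b, 0xb3, 0x4f, 0x6e, 0x52, 0x2d, 0x3c, 0xe2]

RES = [ 0x5b  0xb3  0x4f  0x6e  0x52  0x2d  0x3c  0xe2 ]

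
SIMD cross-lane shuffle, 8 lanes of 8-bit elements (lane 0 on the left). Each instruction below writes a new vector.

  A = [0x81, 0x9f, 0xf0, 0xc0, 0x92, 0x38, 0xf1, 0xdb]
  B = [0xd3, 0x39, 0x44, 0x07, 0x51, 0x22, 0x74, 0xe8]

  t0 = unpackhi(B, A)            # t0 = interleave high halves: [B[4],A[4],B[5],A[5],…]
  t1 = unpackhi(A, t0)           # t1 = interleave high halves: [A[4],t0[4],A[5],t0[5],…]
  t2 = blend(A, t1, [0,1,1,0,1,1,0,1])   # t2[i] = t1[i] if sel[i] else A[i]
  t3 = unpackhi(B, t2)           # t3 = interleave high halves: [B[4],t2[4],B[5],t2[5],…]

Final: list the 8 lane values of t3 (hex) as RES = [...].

t0 = [0x51, 0x92, 0x22, 0x38, 0x74, 0xf1, 0xe8, 0xdb]
t1 = [0x92, 0x74, 0x38, 0xf1, 0xf1, 0xe8, 0xdb, 0xdb]
t2 = [0x81, 0x74, 0x38, 0xc0, 0xf1, 0xe8, 0xf1, 0xdb]
t3 = [0x51, 0xf1, 0x22, 0xe8, 0x74, 0xf1, 0xe8, 0xdb]

RES = [ 0x51  0xf1  0x22  0xe8  0x74  0xf1  0xe8  0xdb ]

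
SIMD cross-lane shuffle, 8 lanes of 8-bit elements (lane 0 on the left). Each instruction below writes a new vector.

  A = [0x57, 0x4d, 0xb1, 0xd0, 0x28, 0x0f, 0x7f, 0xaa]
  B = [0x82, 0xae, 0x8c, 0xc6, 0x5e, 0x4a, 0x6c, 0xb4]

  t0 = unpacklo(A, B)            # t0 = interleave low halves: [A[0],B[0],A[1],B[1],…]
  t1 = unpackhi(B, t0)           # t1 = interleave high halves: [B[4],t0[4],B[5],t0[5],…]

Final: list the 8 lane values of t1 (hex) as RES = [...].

RES = [ 0x5e  0xb1  0x4a  0x8c  0x6c  0xd0  0xb4  0xc6 ]

  t0: 57 82 4d ae b1 8c d0 c6
  t1: 5e b1 4a 8c 6c d0 b4 c6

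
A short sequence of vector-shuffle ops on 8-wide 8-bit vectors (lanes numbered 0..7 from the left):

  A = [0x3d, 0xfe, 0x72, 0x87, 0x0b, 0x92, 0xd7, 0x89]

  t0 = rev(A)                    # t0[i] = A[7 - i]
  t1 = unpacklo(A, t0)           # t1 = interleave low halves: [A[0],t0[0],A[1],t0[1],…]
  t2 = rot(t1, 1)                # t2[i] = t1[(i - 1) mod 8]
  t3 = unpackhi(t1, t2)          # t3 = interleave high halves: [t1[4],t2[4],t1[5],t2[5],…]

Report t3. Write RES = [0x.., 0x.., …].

→ t0 |89|d7|92|0b|87|72|fe|3d|
→ t1 |3d|89|fe|d7|72|92|87|0b|
→ t2 |0b|3d|89|fe|d7|72|92|87|
→ t3 |72|d7|92|72|87|92|0b|87|

RES = [0x72, 0xd7, 0x92, 0x72, 0x87, 0x92, 0x0b, 0x87]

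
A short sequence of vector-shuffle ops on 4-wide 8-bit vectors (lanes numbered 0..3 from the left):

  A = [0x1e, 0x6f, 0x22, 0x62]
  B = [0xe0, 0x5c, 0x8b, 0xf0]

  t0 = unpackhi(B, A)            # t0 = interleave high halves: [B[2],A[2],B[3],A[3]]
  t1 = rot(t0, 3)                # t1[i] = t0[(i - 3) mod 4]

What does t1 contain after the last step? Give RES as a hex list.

RES = [0x22, 0xf0, 0x62, 0x8b]

t0 = [0x8b, 0x22, 0xf0, 0x62]
t1 = [0x22, 0xf0, 0x62, 0x8b]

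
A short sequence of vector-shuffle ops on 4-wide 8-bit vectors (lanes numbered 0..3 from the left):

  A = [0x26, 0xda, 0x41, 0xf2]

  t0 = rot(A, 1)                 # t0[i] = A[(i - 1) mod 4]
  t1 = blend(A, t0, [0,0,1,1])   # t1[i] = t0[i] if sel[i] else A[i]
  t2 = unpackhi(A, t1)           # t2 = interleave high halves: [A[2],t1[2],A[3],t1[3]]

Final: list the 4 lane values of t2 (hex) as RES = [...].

→ t0 |f2|26|da|41|
→ t1 |26|da|da|41|
→ t2 |41|da|f2|41|

RES = [0x41, 0xda, 0xf2, 0x41]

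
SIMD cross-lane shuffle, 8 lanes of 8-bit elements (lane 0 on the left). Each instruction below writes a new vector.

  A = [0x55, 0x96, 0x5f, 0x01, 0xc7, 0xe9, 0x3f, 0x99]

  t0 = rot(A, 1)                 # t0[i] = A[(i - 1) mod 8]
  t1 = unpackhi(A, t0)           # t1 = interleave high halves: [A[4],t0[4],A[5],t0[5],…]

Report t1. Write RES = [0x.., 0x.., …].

  t0: 99 55 96 5f 01 c7 e9 3f
  t1: c7 01 e9 c7 3f e9 99 3f

RES = [ 0xc7  0x01  0xe9  0xc7  0x3f  0xe9  0x99  0x3f ]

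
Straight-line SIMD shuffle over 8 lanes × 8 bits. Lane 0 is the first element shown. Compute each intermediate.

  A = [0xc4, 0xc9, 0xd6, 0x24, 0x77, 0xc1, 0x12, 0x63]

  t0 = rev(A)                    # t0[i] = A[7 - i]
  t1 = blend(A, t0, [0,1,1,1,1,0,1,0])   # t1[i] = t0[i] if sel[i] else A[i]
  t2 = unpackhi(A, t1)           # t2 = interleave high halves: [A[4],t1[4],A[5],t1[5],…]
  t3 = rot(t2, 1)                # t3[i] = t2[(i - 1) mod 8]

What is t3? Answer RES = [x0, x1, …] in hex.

RES = [0x63, 0x77, 0x24, 0xc1, 0xc1, 0x12, 0xc9, 0x63]

t0 = [0x63, 0x12, 0xc1, 0x77, 0x24, 0xd6, 0xc9, 0xc4]
t1 = [0xc4, 0x12, 0xc1, 0x77, 0x24, 0xc1, 0xc9, 0x63]
t2 = [0x77, 0x24, 0xc1, 0xc1, 0x12, 0xc9, 0x63, 0x63]
t3 = [0x63, 0x77, 0x24, 0xc1, 0xc1, 0x12, 0xc9, 0x63]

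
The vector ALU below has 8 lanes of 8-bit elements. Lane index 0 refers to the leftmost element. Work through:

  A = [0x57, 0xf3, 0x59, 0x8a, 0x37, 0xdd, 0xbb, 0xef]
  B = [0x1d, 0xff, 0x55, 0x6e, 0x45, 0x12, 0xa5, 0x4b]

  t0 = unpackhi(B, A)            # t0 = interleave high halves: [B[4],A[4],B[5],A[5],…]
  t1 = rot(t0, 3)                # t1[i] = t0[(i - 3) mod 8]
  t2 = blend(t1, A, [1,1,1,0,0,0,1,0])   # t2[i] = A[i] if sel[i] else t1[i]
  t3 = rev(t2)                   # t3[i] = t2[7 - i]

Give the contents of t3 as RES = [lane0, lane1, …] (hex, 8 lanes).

RES = [ 0xa5  0xbb  0x12  0x37  0x45  0x59  0xf3  0x57 ]

t0 = [0x45, 0x37, 0x12, 0xdd, 0xa5, 0xbb, 0x4b, 0xef]
t1 = [0xbb, 0x4b, 0xef, 0x45, 0x37, 0x12, 0xdd, 0xa5]
t2 = [0x57, 0xf3, 0x59, 0x45, 0x37, 0x12, 0xbb, 0xa5]
t3 = [0xa5, 0xbb, 0x12, 0x37, 0x45, 0x59, 0xf3, 0x57]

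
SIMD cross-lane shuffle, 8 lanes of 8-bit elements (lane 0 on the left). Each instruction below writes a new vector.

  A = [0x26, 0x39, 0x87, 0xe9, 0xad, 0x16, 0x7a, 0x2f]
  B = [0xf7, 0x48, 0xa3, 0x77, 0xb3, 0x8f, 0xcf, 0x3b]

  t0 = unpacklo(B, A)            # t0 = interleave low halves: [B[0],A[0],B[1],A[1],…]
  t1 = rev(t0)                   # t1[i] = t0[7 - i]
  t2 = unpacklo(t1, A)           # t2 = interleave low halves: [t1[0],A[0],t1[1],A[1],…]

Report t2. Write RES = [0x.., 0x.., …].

RES = [0xe9, 0x26, 0x77, 0x39, 0x87, 0x87, 0xa3, 0xe9]

→ t0 |f7|26|48|39|a3|87|77|e9|
→ t1 |e9|77|87|a3|39|48|26|f7|
→ t2 |e9|26|77|39|87|87|a3|e9|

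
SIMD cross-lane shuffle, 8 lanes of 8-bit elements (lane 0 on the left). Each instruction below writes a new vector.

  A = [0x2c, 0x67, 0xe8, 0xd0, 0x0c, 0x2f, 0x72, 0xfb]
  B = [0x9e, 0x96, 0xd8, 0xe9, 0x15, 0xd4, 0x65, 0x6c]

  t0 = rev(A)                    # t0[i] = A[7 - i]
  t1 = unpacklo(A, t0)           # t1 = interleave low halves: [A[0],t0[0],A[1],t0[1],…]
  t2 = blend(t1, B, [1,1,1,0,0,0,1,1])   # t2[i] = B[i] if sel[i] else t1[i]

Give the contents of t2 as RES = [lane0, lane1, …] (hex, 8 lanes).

t0 = [0xfb, 0x72, 0x2f, 0x0c, 0xd0, 0xe8, 0x67, 0x2c]
t1 = [0x2c, 0xfb, 0x67, 0x72, 0xe8, 0x2f, 0xd0, 0x0c]
t2 = [0x9e, 0x96, 0xd8, 0x72, 0xe8, 0x2f, 0x65, 0x6c]

RES = [0x9e, 0x96, 0xd8, 0x72, 0xe8, 0x2f, 0x65, 0x6c]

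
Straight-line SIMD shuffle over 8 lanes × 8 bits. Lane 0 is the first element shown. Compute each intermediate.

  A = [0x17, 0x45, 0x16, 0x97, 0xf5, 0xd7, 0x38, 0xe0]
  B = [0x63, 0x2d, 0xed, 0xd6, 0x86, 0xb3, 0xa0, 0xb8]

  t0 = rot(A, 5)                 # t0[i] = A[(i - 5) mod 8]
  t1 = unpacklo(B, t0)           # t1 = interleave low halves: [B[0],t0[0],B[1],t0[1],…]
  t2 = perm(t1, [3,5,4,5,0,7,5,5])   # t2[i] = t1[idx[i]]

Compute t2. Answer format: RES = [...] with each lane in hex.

t0 = [0x97, 0xf5, 0xd7, 0x38, 0xe0, 0x17, 0x45, 0x16]
t1 = [0x63, 0x97, 0x2d, 0xf5, 0xed, 0xd7, 0xd6, 0x38]
t2 = [0xf5, 0xd7, 0xed, 0xd7, 0x63, 0x38, 0xd7, 0xd7]

RES = [0xf5, 0xd7, 0xed, 0xd7, 0x63, 0x38, 0xd7, 0xd7]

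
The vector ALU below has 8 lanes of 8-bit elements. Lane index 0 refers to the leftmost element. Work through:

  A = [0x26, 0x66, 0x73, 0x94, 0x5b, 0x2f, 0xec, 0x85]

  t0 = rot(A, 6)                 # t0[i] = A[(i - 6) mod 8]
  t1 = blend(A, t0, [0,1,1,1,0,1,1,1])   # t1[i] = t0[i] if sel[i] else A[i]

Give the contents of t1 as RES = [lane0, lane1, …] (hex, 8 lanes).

RES = [0x26, 0x94, 0x5b, 0x2f, 0x5b, 0x85, 0x26, 0x66]

  t0: 73 94 5b 2f ec 85 26 66
  t1: 26 94 5b 2f 5b 85 26 66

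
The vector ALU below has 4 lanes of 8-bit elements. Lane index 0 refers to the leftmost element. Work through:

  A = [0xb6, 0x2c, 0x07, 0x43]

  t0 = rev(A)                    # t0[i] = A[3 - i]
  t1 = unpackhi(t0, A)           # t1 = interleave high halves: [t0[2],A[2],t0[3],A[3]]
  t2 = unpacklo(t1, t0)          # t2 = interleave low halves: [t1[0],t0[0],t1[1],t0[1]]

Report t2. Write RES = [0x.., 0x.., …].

RES = [0x2c, 0x43, 0x07, 0x07]

  t0: 43 07 2c b6
  t1: 2c 07 b6 43
  t2: 2c 43 07 07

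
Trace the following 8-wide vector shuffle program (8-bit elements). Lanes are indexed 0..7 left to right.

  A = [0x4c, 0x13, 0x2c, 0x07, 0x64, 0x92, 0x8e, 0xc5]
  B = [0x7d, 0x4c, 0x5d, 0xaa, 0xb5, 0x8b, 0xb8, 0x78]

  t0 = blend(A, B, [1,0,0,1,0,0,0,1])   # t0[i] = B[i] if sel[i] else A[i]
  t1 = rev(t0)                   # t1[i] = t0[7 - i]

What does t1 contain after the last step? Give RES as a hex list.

  t0: 7d 13 2c aa 64 92 8e 78
  t1: 78 8e 92 64 aa 2c 13 7d

RES = [0x78, 0x8e, 0x92, 0x64, 0xaa, 0x2c, 0x13, 0x7d]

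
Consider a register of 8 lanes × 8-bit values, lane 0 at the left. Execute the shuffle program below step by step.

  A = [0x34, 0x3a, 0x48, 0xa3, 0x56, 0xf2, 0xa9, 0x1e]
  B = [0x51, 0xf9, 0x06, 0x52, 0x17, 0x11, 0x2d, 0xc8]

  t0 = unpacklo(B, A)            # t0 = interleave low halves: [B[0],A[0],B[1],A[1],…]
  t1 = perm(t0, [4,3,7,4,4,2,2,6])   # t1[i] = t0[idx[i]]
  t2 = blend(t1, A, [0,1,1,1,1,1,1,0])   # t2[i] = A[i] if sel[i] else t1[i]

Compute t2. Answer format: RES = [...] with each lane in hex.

  t0: 51 34 f9 3a 06 48 52 a3
  t1: 06 3a a3 06 06 f9 f9 52
  t2: 06 3a 48 a3 56 f2 a9 52

RES = [ 0x06  0x3a  0x48  0xa3  0x56  0xf2  0xa9  0x52 ]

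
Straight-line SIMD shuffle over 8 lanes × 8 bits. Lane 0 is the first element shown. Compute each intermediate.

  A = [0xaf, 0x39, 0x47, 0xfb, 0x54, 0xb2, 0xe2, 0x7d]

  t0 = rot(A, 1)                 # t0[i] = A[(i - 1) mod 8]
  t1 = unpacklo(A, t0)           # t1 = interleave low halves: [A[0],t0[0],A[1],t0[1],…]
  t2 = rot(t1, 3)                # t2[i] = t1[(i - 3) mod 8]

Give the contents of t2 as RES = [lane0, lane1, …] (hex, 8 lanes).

RES = [ 0x39  0xfb  0x47  0xaf  0x7d  0x39  0xaf  0x47 ]

t0 = [0x7d, 0xaf, 0x39, 0x47, 0xfb, 0x54, 0xb2, 0xe2]
t1 = [0xaf, 0x7d, 0x39, 0xaf, 0x47, 0x39, 0xfb, 0x47]
t2 = [0x39, 0xfb, 0x47, 0xaf, 0x7d, 0x39, 0xaf, 0x47]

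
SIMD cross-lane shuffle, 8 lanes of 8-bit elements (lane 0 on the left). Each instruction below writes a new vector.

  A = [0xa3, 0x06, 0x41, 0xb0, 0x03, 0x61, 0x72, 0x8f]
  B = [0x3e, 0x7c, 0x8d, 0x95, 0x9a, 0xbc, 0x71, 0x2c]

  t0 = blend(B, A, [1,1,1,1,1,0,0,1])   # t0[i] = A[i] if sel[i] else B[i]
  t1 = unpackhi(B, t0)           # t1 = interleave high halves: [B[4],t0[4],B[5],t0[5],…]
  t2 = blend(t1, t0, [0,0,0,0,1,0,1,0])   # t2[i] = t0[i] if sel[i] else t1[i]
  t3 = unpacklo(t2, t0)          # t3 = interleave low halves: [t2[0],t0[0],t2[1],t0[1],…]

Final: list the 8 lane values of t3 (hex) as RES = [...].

t0 = [0xa3, 0x06, 0x41, 0xb0, 0x03, 0xbc, 0x71, 0x8f]
t1 = [0x9a, 0x03, 0xbc, 0xbc, 0x71, 0x71, 0x2c, 0x8f]
t2 = [0x9a, 0x03, 0xbc, 0xbc, 0x03, 0x71, 0x71, 0x8f]
t3 = [0x9a, 0xa3, 0x03, 0x06, 0xbc, 0x41, 0xbc, 0xb0]

RES = [0x9a, 0xa3, 0x03, 0x06, 0xbc, 0x41, 0xbc, 0xb0]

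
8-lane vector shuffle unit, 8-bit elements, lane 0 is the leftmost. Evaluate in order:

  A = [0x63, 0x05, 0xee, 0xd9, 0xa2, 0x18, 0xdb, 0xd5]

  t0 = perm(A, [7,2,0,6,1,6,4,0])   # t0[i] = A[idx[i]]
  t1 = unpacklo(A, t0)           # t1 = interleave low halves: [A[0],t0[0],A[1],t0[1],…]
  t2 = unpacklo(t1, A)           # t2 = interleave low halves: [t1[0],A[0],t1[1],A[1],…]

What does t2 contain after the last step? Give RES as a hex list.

RES = [ 0x63  0x63  0xd5  0x05  0x05  0xee  0xee  0xd9 ]

  t0: d5 ee 63 db 05 db a2 63
  t1: 63 d5 05 ee ee 63 d9 db
  t2: 63 63 d5 05 05 ee ee d9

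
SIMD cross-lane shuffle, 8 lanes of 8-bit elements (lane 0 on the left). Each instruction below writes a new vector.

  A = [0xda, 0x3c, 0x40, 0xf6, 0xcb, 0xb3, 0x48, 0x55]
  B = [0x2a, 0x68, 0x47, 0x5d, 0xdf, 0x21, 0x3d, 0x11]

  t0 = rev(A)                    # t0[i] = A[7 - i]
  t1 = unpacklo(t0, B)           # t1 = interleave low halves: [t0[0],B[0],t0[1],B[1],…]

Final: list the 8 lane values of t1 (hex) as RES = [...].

t0 = [0x55, 0x48, 0xb3, 0xcb, 0xf6, 0x40, 0x3c, 0xda]
t1 = [0x55, 0x2a, 0x48, 0x68, 0xb3, 0x47, 0xcb, 0x5d]

RES = [0x55, 0x2a, 0x48, 0x68, 0xb3, 0x47, 0xcb, 0x5d]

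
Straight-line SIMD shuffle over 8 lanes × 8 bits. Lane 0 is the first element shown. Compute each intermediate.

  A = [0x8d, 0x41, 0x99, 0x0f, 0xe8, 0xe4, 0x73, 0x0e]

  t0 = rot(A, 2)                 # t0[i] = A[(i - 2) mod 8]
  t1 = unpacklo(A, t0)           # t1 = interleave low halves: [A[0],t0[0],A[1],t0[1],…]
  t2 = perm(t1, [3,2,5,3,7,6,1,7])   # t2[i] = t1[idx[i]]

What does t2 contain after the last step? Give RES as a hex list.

RES = [ 0x0e  0x41  0x8d  0x0e  0x41  0x0f  0x73  0x41 ]

→ t0 |73|0e|8d|41|99|0f|e8|e4|
→ t1 |8d|73|41|0e|99|8d|0f|41|
→ t2 |0e|41|8d|0e|41|0f|73|41|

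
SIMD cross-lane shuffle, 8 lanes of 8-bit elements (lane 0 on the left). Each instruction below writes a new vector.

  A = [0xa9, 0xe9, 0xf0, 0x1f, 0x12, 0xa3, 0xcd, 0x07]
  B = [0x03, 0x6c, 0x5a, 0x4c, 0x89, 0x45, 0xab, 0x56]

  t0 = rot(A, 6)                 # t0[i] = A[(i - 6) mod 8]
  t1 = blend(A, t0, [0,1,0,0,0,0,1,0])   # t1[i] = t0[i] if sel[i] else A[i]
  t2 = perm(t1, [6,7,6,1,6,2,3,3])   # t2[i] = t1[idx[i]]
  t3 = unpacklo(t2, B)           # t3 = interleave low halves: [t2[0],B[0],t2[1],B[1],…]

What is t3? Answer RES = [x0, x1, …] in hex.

→ t0 |f0|1f|12|a3|cd|07|a9|e9|
→ t1 |a9|1f|f0|1f|12|a3|a9|07|
→ t2 |a9|07|a9|1f|a9|f0|1f|1f|
→ t3 |a9|03|07|6c|a9|5a|1f|4c|

RES = [ 0xa9  0x03  0x07  0x6c  0xa9  0x5a  0x1f  0x4c ]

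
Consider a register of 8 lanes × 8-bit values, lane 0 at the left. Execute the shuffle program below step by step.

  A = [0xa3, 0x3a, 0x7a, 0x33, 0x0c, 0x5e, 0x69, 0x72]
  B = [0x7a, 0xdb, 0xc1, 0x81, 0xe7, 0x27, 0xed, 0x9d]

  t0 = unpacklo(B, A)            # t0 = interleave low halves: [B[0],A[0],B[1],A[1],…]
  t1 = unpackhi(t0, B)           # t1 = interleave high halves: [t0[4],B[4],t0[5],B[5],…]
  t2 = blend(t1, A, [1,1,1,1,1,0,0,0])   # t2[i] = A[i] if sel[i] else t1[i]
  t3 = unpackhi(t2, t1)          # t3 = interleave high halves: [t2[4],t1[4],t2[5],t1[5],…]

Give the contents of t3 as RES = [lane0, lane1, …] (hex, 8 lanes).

RES = [ 0x0c  0x81  0xed  0xed  0x33  0x33  0x9d  0x9d ]

→ t0 |7a|a3|db|3a|c1|7a|81|33|
→ t1 |c1|e7|7a|27|81|ed|33|9d|
→ t2 |a3|3a|7a|33|0c|ed|33|9d|
→ t3 |0c|81|ed|ed|33|33|9d|9d|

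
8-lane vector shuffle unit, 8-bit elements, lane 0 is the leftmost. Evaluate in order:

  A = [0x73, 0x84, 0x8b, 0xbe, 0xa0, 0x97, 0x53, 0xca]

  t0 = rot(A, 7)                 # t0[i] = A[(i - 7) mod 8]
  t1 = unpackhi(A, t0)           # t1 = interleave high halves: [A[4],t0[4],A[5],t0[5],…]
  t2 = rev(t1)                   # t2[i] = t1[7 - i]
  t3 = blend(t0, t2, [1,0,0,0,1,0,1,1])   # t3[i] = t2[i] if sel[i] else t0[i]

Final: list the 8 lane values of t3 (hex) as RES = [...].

RES = [ 0x73  0x8b  0xbe  0xa0  0x53  0x53  0x97  0xa0 ]

→ t0 |84|8b|be|a0|97|53|ca|73|
→ t1 |a0|97|97|53|53|ca|ca|73|
→ t2 |73|ca|ca|53|53|97|97|a0|
→ t3 |73|8b|be|a0|53|53|97|a0|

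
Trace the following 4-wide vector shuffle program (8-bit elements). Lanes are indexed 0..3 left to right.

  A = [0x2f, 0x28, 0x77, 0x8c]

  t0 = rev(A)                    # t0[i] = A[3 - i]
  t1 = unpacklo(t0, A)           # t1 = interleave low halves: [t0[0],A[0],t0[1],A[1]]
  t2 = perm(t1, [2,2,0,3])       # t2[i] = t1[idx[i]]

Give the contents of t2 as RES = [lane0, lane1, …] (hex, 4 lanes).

t0 = [0x8c, 0x77, 0x28, 0x2f]
t1 = [0x8c, 0x2f, 0x77, 0x28]
t2 = [0x77, 0x77, 0x8c, 0x28]

RES = [ 0x77  0x77  0x8c  0x28 ]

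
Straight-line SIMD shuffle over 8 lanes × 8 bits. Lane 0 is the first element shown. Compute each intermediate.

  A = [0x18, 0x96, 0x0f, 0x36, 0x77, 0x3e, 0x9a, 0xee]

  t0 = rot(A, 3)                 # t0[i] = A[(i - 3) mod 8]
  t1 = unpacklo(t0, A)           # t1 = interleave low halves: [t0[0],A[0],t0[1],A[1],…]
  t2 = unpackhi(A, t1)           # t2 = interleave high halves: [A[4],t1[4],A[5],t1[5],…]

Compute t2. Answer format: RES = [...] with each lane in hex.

RES = [0x77, 0xee, 0x3e, 0x0f, 0x9a, 0x18, 0xee, 0x36]

  t0: 3e 9a ee 18 96 0f 36 77
  t1: 3e 18 9a 96 ee 0f 18 36
  t2: 77 ee 3e 0f 9a 18 ee 36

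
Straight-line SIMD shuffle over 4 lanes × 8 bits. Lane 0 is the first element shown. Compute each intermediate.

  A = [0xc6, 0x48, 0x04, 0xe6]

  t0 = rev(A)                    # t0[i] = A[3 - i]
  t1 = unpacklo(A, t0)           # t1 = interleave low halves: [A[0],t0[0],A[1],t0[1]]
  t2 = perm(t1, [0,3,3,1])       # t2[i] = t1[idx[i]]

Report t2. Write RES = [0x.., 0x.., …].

→ t0 |e6|04|48|c6|
→ t1 |c6|e6|48|04|
→ t2 |c6|04|04|e6|

RES = [ 0xc6  0x04  0x04  0xe6 ]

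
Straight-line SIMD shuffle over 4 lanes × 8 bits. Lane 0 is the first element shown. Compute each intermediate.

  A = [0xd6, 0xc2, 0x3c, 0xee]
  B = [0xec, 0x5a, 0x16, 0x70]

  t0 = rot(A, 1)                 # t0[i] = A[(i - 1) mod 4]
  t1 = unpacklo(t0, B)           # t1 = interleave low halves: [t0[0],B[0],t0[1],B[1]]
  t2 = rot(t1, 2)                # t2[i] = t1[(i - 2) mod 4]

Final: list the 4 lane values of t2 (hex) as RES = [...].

t0 = [0xee, 0xd6, 0xc2, 0x3c]
t1 = [0xee, 0xec, 0xd6, 0x5a]
t2 = [0xd6, 0x5a, 0xee, 0xec]

RES = [0xd6, 0x5a, 0xee, 0xec]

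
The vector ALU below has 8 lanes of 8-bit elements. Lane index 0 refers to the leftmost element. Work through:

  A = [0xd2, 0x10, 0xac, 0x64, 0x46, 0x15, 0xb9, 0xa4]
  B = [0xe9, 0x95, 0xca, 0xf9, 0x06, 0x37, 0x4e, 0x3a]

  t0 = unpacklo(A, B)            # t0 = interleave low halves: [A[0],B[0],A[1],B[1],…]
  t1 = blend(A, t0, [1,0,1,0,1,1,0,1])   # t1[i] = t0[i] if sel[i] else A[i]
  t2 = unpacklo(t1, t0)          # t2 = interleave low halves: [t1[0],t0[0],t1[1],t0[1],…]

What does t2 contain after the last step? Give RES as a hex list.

RES = [ 0xd2  0xd2  0x10  0xe9  0x10  0x10  0x64  0x95 ]

→ t0 |d2|e9|10|95|ac|ca|64|f9|
→ t1 |d2|10|10|64|ac|ca|b9|f9|
→ t2 |d2|d2|10|e9|10|10|64|95|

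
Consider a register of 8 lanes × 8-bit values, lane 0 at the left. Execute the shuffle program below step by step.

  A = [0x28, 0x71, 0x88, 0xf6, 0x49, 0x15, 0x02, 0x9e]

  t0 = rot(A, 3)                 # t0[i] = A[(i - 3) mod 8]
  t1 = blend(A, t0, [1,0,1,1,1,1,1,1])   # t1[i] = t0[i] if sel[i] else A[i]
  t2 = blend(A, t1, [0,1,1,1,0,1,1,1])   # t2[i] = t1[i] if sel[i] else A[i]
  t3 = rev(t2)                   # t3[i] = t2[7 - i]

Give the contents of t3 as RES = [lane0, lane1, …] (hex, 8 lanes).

RES = [ 0x49  0xf6  0x88  0x49  0x28  0x9e  0x71  0x28 ]

  t0: 15 02 9e 28 71 88 f6 49
  t1: 15 71 9e 28 71 88 f6 49
  t2: 28 71 9e 28 49 88 f6 49
  t3: 49 f6 88 49 28 9e 71 28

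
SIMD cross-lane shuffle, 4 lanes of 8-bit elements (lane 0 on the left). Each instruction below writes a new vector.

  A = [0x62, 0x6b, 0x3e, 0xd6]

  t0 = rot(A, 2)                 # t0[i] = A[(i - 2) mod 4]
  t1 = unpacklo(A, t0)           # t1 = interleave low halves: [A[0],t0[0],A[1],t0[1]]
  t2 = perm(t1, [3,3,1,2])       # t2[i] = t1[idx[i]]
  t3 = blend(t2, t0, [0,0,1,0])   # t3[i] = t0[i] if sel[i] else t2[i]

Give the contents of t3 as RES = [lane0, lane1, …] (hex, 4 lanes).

  t0: 3e d6 62 6b
  t1: 62 3e 6b d6
  t2: d6 d6 3e 6b
  t3: d6 d6 62 6b

RES = [ 0xd6  0xd6  0x62  0x6b ]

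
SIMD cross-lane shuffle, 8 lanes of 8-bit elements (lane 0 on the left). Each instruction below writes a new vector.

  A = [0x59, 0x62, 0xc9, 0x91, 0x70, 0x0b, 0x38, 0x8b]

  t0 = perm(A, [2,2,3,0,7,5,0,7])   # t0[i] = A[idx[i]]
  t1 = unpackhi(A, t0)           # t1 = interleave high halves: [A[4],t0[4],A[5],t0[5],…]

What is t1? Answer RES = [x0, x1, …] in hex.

RES = [0x70, 0x8b, 0x0b, 0x0b, 0x38, 0x59, 0x8b, 0x8b]

  t0: c9 c9 91 59 8b 0b 59 8b
  t1: 70 8b 0b 0b 38 59 8b 8b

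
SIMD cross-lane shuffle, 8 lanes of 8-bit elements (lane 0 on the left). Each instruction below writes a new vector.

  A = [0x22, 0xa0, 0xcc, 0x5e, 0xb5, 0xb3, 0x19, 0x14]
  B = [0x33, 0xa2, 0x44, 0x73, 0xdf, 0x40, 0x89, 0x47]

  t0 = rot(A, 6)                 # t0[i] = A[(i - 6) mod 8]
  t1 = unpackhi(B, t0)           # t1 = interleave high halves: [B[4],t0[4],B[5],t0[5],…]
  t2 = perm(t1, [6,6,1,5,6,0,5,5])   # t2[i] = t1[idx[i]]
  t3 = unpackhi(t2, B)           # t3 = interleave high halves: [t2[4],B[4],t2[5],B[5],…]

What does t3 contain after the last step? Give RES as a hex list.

  t0: cc 5e b5 b3 19 14 22 a0
  t1: df 19 40 14 89 22 47 a0
  t2: 47 47 19 22 47 df 22 22
  t3: 47 df df 40 22 89 22 47

RES = [ 0x47  0xdf  0xdf  0x40  0x22  0x89  0x22  0x47 ]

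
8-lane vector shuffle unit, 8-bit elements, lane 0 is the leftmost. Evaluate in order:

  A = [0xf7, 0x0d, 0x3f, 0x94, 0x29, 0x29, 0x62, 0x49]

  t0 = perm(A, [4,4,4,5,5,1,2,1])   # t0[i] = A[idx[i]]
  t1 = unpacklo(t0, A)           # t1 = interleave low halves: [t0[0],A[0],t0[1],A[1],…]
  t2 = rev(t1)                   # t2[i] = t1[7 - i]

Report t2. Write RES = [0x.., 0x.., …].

  t0: 29 29 29 29 29 0d 3f 0d
  t1: 29 f7 29 0d 29 3f 29 94
  t2: 94 29 3f 29 0d 29 f7 29

RES = [0x94, 0x29, 0x3f, 0x29, 0x0d, 0x29, 0xf7, 0x29]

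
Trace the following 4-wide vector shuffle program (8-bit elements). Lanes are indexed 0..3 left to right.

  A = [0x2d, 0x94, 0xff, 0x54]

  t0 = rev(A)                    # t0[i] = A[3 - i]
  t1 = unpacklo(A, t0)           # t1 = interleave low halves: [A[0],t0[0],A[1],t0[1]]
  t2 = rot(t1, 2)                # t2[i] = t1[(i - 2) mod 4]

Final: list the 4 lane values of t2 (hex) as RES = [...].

RES = [ 0x94  0xff  0x2d  0x54 ]

t0 = [0x54, 0xff, 0x94, 0x2d]
t1 = [0x2d, 0x54, 0x94, 0xff]
t2 = [0x94, 0xff, 0x2d, 0x54]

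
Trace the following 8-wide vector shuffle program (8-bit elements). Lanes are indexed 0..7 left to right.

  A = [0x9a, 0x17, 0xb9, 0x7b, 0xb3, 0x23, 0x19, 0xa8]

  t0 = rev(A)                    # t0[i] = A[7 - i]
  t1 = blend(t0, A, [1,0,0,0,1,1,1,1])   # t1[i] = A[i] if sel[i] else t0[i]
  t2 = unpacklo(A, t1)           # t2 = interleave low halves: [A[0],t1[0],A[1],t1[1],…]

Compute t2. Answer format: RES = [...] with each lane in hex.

RES = [ 0x9a  0x9a  0x17  0x19  0xb9  0x23  0x7b  0xb3 ]

  t0: a8 19 23 b3 7b b9 17 9a
  t1: 9a 19 23 b3 b3 23 19 a8
  t2: 9a 9a 17 19 b9 23 7b b3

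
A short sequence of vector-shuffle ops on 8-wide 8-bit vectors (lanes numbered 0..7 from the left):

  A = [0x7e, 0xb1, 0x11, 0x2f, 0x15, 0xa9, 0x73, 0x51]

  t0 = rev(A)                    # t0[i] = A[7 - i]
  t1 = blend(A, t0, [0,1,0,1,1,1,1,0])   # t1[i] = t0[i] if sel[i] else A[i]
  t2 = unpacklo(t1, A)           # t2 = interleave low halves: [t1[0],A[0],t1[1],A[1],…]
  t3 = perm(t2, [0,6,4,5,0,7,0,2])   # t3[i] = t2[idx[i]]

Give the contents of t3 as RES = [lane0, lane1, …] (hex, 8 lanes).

RES = [ 0x7e  0x15  0x11  0x11  0x7e  0x2f  0x7e  0x73 ]

t0 = [0x51, 0x73, 0xa9, 0x15, 0x2f, 0x11, 0xb1, 0x7e]
t1 = [0x7e, 0x73, 0x11, 0x15, 0x2f, 0x11, 0xb1, 0x51]
t2 = [0x7e, 0x7e, 0x73, 0xb1, 0x11, 0x11, 0x15, 0x2f]
t3 = [0x7e, 0x15, 0x11, 0x11, 0x7e, 0x2f, 0x7e, 0x73]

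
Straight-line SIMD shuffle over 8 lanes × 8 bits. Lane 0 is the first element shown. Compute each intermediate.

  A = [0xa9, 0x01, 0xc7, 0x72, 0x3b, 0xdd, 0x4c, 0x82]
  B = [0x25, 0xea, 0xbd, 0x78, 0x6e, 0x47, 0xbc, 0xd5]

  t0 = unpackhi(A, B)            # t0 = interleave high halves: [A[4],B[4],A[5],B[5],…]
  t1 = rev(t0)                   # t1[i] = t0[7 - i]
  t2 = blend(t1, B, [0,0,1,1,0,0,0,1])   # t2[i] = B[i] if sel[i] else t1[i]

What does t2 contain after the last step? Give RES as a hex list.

  t0: 3b 6e dd 47 4c bc 82 d5
  t1: d5 82 bc 4c 47 dd 6e 3b
  t2: d5 82 bd 78 47 dd 6e d5

RES = [0xd5, 0x82, 0xbd, 0x78, 0x47, 0xdd, 0x6e, 0xd5]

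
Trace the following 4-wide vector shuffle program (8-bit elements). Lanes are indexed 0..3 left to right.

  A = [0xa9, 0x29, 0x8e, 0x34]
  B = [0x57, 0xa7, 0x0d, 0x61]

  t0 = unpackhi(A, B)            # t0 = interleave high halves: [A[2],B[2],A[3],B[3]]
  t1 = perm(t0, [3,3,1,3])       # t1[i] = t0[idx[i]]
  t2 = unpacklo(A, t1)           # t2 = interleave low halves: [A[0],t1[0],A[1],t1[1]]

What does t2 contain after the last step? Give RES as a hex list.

RES = [0xa9, 0x61, 0x29, 0x61]

→ t0 |8e|0d|34|61|
→ t1 |61|61|0d|61|
→ t2 |a9|61|29|61|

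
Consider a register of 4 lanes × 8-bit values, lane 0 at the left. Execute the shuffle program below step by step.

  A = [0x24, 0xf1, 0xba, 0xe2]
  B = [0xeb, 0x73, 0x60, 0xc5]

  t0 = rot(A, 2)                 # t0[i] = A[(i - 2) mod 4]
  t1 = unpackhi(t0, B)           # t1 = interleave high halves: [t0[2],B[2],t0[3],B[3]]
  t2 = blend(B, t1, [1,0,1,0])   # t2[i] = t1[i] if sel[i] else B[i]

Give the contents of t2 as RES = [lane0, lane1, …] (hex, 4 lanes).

RES = [ 0x24  0x73  0xf1  0xc5 ]

  t0: ba e2 24 f1
  t1: 24 60 f1 c5
  t2: 24 73 f1 c5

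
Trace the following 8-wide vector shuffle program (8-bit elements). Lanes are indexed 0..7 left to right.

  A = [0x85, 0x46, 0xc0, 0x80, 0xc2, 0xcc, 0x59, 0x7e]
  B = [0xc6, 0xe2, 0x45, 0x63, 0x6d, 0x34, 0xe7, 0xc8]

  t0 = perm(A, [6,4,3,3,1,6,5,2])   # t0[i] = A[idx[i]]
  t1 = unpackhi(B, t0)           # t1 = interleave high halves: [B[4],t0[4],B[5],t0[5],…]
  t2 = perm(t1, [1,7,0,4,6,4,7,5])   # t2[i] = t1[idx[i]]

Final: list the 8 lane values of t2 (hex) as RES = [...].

RES = [0x46, 0xc0, 0x6d, 0xe7, 0xc8, 0xe7, 0xc0, 0xcc]

→ t0 |59|c2|80|80|46|59|cc|c0|
→ t1 |6d|46|34|59|e7|cc|c8|c0|
→ t2 |46|c0|6d|e7|c8|e7|c0|cc|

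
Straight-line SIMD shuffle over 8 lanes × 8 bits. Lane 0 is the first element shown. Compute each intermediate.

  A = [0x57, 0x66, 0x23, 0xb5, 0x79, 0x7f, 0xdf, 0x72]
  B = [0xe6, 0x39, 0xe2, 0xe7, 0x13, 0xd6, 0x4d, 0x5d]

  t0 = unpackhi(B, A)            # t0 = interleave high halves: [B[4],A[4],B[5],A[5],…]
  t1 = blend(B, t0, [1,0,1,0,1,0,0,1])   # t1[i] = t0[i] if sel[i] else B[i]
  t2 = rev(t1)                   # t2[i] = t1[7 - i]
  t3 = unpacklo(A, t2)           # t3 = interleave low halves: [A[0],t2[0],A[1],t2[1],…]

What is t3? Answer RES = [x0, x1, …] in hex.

  t0: 13 79 d6 7f 4d df 5d 72
  t1: 13 39 d6 e7 4d d6 4d 72
  t2: 72 4d d6 4d e7 d6 39 13
  t3: 57 72 66 4d 23 d6 b5 4d

RES = [ 0x57  0x72  0x66  0x4d  0x23  0xd6  0xb5  0x4d ]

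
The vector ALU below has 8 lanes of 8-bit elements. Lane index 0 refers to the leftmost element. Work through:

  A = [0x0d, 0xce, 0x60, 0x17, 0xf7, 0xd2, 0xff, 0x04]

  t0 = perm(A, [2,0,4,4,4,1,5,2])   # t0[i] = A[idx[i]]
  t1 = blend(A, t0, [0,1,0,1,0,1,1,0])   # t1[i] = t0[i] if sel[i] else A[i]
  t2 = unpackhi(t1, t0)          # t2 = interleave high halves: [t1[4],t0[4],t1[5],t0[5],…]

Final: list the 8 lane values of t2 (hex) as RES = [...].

t0 = [0x60, 0x0d, 0xf7, 0xf7, 0xf7, 0xce, 0xd2, 0x60]
t1 = [0x0d, 0x0d, 0x60, 0xf7, 0xf7, 0xce, 0xd2, 0x04]
t2 = [0xf7, 0xf7, 0xce, 0xce, 0xd2, 0xd2, 0x04, 0x60]

RES = [ 0xf7  0xf7  0xce  0xce  0xd2  0xd2  0x04  0x60 ]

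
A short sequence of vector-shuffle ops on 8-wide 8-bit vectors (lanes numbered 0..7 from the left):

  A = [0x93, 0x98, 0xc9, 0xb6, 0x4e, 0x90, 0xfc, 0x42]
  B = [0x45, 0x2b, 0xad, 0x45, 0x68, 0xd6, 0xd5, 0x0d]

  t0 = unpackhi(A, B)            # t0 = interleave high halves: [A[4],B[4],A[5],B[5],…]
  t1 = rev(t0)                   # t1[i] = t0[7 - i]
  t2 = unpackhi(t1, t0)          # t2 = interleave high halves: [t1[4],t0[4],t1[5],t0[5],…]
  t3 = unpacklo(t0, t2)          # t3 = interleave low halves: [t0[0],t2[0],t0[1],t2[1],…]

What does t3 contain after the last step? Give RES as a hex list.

→ t0 |4e|68|90|d6|fc|d5|42|0d|
→ t1 |0d|42|d5|fc|d6|90|68|4e|
→ t2 |d6|fc|90|d5|68|42|4e|0d|
→ t3 |4e|d6|68|fc|90|90|d6|d5|

RES = [ 0x4e  0xd6  0x68  0xfc  0x90  0x90  0xd6  0xd5 ]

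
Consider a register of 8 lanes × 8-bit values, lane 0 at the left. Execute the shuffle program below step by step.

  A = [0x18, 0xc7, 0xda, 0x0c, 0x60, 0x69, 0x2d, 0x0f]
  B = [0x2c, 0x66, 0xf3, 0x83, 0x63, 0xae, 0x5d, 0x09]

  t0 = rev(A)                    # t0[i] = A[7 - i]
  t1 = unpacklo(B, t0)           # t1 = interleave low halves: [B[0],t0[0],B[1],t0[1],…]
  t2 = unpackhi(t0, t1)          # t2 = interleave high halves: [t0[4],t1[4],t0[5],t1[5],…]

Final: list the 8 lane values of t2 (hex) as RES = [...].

RES = [ 0x0c  0xf3  0xda  0x69  0xc7  0x83  0x18  0x60 ]

→ t0 |0f|2d|69|60|0c|da|c7|18|
→ t1 |2c|0f|66|2d|f3|69|83|60|
→ t2 |0c|f3|da|69|c7|83|18|60|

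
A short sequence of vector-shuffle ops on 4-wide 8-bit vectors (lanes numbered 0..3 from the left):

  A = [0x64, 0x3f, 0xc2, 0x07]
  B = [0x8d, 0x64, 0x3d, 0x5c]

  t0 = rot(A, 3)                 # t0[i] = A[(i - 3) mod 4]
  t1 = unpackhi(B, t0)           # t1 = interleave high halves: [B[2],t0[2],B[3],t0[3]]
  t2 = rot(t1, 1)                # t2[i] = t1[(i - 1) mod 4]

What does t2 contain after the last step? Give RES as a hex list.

RES = [ 0x64  0x3d  0x07  0x5c ]

→ t0 |3f|c2|07|64|
→ t1 |3d|07|5c|64|
→ t2 |64|3d|07|5c|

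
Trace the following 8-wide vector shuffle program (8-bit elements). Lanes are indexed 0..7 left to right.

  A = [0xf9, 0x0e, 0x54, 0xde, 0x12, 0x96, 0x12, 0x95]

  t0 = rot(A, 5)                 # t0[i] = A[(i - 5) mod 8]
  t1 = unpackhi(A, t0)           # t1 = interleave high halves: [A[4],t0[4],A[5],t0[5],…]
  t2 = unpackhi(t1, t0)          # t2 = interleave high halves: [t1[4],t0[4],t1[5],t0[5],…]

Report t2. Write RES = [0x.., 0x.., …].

→ t0 |de|12|96|12|95|f9|0e|54|
→ t1 |12|95|96|f9|12|0e|95|54|
→ t2 |12|95|0e|f9|95|0e|54|54|

RES = [0x12, 0x95, 0x0e, 0xf9, 0x95, 0x0e, 0x54, 0x54]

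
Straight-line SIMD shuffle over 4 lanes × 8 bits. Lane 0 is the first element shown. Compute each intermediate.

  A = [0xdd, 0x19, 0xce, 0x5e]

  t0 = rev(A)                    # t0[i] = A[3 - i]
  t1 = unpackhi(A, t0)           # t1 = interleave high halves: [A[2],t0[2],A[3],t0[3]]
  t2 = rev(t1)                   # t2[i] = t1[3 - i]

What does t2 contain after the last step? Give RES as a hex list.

RES = [0xdd, 0x5e, 0x19, 0xce]

t0 = [0x5e, 0xce, 0x19, 0xdd]
t1 = [0xce, 0x19, 0x5e, 0xdd]
t2 = [0xdd, 0x5e, 0x19, 0xce]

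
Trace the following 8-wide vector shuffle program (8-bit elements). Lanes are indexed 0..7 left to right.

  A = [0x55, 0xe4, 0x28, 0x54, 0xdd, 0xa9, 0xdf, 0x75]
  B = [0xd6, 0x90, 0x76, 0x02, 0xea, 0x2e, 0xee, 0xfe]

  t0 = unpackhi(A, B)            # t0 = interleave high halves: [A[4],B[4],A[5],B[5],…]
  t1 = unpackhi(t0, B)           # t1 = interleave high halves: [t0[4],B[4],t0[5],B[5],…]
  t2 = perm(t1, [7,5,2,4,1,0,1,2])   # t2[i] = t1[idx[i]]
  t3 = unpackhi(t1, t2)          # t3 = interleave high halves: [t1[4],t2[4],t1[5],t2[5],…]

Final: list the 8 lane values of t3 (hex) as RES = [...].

RES = [0x75, 0xea, 0xee, 0xdf, 0xfe, 0xea, 0xfe, 0xee]

  t0: dd ea a9 2e df ee 75 fe
  t1: df ea ee 2e 75 ee fe fe
  t2: fe ee ee 75 ea df ea ee
  t3: 75 ea ee df fe ea fe ee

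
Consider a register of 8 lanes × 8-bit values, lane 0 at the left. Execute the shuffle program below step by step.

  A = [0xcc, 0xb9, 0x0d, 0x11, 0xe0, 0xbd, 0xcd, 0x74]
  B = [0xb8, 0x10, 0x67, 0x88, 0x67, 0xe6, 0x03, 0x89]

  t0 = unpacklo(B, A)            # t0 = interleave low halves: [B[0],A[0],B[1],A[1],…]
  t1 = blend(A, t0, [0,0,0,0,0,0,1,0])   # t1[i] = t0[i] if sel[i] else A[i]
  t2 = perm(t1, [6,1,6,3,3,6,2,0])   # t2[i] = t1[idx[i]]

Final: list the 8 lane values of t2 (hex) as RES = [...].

t0 = [0xb8, 0xcc, 0x10, 0xb9, 0x67, 0x0d, 0x88, 0x11]
t1 = [0xcc, 0xb9, 0x0d, 0x11, 0xe0, 0xbd, 0x88, 0x74]
t2 = [0x88, 0xb9, 0x88, 0x11, 0x11, 0x88, 0x0d, 0xcc]

RES = [0x88, 0xb9, 0x88, 0x11, 0x11, 0x88, 0x0d, 0xcc]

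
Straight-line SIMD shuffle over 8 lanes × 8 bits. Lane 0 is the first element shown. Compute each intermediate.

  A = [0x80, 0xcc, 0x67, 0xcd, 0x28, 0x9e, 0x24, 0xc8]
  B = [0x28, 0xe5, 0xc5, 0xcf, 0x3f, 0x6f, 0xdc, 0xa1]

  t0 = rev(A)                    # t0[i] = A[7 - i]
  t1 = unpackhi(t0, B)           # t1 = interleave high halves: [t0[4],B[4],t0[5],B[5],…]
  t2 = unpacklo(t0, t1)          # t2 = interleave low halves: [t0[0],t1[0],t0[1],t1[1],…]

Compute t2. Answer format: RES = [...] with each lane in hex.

RES = [ 0xc8  0xcd  0x24  0x3f  0x9e  0x67  0x28  0x6f ]

t0 = [0xc8, 0x24, 0x9e, 0x28, 0xcd, 0x67, 0xcc, 0x80]
t1 = [0xcd, 0x3f, 0x67, 0x6f, 0xcc, 0xdc, 0x80, 0xa1]
t2 = [0xc8, 0xcd, 0x24, 0x3f, 0x9e, 0x67, 0x28, 0x6f]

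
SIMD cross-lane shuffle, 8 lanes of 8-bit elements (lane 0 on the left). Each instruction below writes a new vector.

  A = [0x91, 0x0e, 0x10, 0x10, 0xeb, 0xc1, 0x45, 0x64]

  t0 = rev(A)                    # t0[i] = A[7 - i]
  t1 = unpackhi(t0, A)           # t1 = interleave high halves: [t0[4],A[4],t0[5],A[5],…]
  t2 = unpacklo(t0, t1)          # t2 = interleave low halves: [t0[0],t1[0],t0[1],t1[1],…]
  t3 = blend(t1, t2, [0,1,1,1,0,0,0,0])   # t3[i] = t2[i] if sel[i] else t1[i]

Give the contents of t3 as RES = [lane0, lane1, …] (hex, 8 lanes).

t0 = [0x64, 0x45, 0xc1, 0xeb, 0x10, 0x10, 0x0e, 0x91]
t1 = [0x10, 0xeb, 0x10, 0xc1, 0x0e, 0x45, 0x91, 0x64]
t2 = [0x64, 0x10, 0x45, 0xeb, 0xc1, 0x10, 0xeb, 0xc1]
t3 = [0x10, 0x10, 0x45, 0xeb, 0x0e, 0x45, 0x91, 0x64]

RES = [ 0x10  0x10  0x45  0xeb  0x0e  0x45  0x91  0x64 ]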